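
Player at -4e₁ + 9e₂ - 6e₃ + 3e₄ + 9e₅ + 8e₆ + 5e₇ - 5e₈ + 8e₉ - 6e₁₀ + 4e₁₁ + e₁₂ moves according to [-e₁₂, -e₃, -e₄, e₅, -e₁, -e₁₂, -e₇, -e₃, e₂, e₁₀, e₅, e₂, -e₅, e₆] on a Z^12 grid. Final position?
(-5, 11, -8, 2, 10, 9, 4, -5, 8, -5, 4, -1)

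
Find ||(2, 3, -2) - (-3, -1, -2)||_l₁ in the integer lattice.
9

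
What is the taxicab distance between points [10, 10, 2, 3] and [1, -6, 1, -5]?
34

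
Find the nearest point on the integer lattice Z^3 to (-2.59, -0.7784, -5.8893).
(-3, -1, -6)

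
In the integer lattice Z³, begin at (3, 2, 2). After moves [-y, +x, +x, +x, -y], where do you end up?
(6, 0, 2)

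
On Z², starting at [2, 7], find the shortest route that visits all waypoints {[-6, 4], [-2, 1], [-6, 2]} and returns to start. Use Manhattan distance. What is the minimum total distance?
28
(one optimal route: (2, 7) → (-6, 4) → (-6, 2) → (-2, 1) → (2, 7))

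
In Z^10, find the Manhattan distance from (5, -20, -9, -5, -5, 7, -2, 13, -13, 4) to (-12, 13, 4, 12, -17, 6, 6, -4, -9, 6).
124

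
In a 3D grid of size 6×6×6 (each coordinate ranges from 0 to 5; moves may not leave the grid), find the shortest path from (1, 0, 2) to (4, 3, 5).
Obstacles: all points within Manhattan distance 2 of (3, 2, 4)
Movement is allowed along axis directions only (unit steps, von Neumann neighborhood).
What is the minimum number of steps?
11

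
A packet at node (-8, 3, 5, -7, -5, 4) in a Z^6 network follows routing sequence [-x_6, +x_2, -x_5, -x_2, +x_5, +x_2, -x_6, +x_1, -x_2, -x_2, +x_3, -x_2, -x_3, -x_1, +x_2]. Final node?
(-8, 2, 5, -7, -5, 2)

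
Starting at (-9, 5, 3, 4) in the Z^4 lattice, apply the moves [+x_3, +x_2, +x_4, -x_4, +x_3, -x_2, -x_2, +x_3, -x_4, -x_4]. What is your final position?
(-9, 4, 6, 2)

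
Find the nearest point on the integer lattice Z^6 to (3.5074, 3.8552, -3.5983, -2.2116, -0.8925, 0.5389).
(4, 4, -4, -2, -1, 1)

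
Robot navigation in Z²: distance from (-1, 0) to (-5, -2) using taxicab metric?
6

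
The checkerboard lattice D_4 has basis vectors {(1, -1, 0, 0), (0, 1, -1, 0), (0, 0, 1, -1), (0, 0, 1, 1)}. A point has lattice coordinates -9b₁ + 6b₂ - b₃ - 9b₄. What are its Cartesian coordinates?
(-9, 15, -16, -8)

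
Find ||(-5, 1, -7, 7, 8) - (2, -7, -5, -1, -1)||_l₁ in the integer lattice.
34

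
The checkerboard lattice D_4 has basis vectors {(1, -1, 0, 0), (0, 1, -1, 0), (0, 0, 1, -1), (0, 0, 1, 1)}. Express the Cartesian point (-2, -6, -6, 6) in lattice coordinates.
-2b₁ - 8b₂ - 10b₃ - 4b₄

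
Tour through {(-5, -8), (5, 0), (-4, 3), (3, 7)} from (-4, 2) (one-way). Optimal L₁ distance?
39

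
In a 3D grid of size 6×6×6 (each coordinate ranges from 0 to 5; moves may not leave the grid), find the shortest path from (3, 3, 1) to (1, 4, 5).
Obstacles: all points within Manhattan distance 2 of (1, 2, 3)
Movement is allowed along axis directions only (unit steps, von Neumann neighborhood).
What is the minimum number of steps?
7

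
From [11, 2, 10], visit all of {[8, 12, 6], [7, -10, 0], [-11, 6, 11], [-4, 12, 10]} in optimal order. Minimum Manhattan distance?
85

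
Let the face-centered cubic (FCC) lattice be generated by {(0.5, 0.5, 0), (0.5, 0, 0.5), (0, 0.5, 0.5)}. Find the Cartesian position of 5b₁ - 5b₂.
(0, 2.5, -2.5)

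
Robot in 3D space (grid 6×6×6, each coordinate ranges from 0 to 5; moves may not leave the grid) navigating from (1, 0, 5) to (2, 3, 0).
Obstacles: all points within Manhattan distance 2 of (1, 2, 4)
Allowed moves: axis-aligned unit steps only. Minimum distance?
9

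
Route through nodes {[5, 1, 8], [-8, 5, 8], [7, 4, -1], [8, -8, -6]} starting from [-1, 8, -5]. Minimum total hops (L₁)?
72
(one optimal route: (-1, 8, -5) → (-8, 5, 8) → (5, 1, 8) → (7, 4, -1) → (8, -8, -6))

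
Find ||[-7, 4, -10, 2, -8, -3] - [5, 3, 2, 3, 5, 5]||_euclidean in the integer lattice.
22.8692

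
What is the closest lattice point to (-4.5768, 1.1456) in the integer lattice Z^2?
(-5, 1)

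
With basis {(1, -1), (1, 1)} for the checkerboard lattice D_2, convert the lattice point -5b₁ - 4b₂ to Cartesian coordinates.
(-9, 1)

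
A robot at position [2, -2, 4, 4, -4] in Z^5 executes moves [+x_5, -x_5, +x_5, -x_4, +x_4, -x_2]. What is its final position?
(2, -3, 4, 4, -3)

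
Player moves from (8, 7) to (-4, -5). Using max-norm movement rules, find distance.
12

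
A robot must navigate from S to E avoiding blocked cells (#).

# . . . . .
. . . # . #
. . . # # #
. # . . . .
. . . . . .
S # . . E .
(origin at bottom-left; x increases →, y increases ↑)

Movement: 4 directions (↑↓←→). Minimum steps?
6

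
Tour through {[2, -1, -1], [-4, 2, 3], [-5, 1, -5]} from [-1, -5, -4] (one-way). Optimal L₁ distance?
33
(one optimal route: (-1, -5, -4) → (2, -1, -1) → (-4, 2, 3) → (-5, 1, -5))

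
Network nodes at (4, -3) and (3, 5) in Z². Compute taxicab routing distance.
9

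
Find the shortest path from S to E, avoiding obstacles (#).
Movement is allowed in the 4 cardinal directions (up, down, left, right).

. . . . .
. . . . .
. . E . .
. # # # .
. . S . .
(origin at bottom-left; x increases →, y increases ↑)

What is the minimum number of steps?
6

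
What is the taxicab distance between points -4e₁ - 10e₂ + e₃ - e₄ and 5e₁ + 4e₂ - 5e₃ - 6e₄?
34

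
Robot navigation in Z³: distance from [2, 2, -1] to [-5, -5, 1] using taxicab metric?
16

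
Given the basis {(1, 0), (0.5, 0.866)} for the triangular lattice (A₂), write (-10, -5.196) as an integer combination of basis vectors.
-7b₁ - 6b₂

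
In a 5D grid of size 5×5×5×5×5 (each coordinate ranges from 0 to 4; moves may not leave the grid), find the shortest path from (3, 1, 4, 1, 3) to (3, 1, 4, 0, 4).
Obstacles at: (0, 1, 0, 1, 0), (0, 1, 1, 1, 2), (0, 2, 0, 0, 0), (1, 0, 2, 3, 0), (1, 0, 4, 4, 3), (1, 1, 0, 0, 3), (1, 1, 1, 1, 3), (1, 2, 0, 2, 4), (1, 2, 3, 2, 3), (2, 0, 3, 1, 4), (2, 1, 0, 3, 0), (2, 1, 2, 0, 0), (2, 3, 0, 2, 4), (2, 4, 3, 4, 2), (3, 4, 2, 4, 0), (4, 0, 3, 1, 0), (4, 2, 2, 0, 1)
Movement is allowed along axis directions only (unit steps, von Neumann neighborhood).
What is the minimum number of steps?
2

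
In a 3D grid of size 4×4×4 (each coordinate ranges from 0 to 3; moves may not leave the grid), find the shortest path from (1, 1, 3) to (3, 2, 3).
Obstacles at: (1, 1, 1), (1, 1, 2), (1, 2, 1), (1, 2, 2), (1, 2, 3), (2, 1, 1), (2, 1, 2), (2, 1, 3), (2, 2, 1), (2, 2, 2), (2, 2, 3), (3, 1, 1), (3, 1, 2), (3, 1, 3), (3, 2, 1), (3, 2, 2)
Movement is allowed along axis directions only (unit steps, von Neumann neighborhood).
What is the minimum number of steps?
7
(one shortest path: (1, 1, 3) → (0, 1, 3) → (0, 2, 3) → (0, 3, 3) → (1, 3, 3) → (2, 3, 3) → (3, 3, 3) → (3, 2, 3))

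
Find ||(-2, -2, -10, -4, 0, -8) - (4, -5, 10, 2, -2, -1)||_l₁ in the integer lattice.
44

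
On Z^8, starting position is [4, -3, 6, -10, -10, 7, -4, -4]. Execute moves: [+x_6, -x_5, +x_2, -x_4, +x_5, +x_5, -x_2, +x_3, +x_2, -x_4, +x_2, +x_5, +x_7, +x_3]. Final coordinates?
(4, -1, 8, -12, -8, 8, -3, -4)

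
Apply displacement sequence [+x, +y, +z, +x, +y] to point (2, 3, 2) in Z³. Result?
(4, 5, 3)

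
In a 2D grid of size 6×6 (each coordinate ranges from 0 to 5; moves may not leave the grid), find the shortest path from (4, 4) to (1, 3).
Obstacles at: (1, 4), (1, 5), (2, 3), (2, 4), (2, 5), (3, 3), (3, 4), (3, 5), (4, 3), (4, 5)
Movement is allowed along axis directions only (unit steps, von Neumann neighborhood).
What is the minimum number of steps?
8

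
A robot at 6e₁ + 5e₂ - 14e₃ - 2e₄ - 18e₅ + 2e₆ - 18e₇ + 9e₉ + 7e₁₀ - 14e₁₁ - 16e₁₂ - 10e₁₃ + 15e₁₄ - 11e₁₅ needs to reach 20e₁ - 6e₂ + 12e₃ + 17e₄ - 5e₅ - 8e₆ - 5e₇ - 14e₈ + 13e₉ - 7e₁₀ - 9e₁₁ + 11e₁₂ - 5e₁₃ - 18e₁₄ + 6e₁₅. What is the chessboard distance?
33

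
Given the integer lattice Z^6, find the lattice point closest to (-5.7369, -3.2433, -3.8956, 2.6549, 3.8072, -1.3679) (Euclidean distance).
(-6, -3, -4, 3, 4, -1)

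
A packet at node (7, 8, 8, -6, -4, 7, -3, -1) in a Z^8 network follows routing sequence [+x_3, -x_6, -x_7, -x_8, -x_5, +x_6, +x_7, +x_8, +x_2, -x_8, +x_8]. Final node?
(7, 9, 9, -6, -5, 7, -3, -1)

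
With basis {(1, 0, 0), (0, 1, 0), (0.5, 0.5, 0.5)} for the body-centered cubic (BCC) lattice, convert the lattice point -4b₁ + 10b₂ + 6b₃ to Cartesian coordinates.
(-1, 13, 3)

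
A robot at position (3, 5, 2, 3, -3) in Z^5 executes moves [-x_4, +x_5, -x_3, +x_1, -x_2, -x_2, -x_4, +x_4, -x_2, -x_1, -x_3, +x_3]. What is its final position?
(3, 2, 1, 2, -2)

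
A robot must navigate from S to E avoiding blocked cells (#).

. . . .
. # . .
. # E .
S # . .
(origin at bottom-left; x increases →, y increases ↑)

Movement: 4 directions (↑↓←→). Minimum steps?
7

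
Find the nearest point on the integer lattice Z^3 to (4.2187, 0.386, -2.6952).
(4, 0, -3)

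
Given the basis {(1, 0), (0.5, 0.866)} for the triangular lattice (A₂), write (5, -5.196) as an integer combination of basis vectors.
8b₁ - 6b₂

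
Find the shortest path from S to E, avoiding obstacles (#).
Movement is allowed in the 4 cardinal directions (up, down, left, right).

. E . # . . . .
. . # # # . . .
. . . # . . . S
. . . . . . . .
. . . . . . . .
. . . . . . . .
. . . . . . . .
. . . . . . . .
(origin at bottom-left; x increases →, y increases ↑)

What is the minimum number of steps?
10
(one shortest path: (7, 5) → (6, 5) → (5, 5) → (4, 5) → (4, 4) → (3, 4) → (2, 4) → (1, 4) → (1, 5) → (1, 6) → (1, 7))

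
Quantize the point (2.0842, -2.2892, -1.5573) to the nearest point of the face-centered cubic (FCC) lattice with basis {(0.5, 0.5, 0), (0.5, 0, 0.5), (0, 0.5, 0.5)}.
(2, -2.5, -1.5)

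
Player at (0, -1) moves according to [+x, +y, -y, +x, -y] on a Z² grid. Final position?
(2, -2)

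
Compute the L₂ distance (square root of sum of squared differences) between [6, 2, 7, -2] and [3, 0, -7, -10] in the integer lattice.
16.5227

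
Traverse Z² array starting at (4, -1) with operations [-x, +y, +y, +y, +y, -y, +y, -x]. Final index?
(2, 3)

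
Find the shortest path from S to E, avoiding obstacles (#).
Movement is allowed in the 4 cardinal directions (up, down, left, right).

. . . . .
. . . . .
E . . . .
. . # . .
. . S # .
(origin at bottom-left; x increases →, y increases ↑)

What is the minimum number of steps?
4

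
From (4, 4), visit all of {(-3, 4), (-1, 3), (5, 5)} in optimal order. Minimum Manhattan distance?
13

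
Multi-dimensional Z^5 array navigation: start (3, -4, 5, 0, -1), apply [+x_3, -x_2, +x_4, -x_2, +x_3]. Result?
(3, -6, 7, 1, -1)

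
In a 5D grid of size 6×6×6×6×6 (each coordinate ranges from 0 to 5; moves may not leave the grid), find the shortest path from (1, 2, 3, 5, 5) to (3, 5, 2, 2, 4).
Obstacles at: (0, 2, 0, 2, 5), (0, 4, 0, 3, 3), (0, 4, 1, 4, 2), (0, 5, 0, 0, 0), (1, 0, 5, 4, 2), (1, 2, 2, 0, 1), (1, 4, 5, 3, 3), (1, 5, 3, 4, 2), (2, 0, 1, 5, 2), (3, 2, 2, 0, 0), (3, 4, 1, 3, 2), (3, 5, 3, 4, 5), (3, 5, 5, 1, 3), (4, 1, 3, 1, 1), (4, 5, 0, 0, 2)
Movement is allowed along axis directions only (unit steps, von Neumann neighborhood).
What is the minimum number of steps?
10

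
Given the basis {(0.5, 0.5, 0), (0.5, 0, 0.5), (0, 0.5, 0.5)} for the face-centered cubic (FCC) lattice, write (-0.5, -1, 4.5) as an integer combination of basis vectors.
-6b₁ + 5b₂ + 4b₃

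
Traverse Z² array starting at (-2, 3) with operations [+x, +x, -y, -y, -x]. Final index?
(-1, 1)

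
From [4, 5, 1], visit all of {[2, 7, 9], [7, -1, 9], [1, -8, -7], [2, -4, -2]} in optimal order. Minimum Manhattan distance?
54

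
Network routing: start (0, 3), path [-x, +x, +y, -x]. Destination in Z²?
(-1, 4)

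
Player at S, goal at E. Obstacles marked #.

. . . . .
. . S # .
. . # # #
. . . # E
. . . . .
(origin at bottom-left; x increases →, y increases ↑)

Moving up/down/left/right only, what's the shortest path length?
8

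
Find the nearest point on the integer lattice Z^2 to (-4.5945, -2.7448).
(-5, -3)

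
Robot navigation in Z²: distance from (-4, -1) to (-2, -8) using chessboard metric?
7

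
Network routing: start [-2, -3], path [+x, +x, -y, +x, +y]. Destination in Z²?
(1, -3)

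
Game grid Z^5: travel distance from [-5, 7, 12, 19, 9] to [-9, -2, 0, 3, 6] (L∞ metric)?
16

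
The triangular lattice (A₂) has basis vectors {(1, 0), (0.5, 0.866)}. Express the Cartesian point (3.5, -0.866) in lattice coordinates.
4b₁ - b₂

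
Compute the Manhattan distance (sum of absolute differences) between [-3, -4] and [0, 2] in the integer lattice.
9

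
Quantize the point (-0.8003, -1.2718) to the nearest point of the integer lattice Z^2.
(-1, -1)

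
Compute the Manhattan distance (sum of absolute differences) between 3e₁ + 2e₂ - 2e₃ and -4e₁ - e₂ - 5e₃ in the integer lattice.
13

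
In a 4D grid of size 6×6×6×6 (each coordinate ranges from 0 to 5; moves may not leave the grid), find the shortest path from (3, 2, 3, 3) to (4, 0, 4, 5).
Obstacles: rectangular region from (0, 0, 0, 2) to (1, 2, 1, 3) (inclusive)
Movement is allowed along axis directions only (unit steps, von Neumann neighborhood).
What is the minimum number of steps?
6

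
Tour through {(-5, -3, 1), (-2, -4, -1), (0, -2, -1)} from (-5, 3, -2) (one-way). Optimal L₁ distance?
19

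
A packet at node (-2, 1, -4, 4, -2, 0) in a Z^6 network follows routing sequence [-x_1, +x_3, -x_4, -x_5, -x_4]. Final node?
(-3, 1, -3, 2, -3, 0)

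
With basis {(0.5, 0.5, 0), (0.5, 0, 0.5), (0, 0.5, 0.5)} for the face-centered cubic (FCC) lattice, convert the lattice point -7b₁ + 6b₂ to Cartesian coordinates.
(-0.5, -3.5, 3)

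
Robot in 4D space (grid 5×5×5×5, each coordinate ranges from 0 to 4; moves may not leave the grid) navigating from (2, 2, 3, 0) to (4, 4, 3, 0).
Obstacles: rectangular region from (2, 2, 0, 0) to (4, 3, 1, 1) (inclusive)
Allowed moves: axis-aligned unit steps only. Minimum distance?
4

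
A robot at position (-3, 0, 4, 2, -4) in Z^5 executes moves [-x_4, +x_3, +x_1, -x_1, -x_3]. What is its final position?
(-3, 0, 4, 1, -4)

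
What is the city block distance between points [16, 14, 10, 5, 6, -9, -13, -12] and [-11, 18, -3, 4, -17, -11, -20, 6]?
95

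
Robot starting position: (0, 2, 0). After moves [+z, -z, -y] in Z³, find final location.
(0, 1, 0)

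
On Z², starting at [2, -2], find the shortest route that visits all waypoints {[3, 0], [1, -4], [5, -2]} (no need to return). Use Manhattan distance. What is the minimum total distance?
13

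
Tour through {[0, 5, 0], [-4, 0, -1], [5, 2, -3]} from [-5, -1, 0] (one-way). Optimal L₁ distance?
24
(one optimal route: (-5, -1, 0) → (-4, 0, -1) → (0, 5, 0) → (5, 2, -3))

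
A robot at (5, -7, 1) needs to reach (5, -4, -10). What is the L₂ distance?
11.4018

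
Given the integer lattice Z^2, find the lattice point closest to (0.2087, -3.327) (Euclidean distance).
(0, -3)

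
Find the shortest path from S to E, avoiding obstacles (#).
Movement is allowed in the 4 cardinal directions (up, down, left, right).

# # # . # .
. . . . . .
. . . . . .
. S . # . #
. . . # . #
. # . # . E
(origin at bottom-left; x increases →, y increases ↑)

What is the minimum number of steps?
8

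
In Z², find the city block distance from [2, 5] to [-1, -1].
9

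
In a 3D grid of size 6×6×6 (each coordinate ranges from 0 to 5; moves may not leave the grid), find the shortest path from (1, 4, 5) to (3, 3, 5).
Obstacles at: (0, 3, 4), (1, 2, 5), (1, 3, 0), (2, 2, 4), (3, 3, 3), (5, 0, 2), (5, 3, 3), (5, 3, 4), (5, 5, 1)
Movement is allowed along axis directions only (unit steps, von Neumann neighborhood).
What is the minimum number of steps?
3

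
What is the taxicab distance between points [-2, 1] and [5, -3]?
11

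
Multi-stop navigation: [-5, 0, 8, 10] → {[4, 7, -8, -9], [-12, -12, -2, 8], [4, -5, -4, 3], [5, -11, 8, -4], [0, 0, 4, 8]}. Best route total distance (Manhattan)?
135
(one optimal route: (-5, 0, 8, 10) → (0, 0, 4, 8) → (-12, -12, -2, 8) → (5, -11, 8, -4) → (4, -5, -4, 3) → (4, 7, -8, -9))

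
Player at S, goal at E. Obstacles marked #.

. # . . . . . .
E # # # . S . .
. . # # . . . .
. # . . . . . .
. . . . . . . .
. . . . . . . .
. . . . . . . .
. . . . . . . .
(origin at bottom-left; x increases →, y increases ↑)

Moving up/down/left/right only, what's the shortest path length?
11
(one shortest path: (5, 6) → (4, 6) → (4, 5) → (4, 4) → (3, 4) → (2, 4) → (2, 3) → (1, 3) → (0, 3) → (0, 4) → (0, 5) → (0, 6))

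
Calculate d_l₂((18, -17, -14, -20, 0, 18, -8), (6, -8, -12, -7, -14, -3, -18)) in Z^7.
33.6898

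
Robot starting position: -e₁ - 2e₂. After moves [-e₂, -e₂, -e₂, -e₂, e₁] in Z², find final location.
(0, -6)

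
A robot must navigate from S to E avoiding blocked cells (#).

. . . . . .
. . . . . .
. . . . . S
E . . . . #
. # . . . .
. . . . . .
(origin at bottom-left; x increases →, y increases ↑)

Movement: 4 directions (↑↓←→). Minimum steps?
6
(one shortest path: (5, 3) → (4, 3) → (3, 3) → (2, 3) → (1, 3) → (0, 3) → (0, 2))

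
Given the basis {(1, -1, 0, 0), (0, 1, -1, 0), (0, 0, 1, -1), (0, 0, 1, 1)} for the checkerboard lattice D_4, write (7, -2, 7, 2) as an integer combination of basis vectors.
7b₁ + 5b₂ + 5b₃ + 7b₄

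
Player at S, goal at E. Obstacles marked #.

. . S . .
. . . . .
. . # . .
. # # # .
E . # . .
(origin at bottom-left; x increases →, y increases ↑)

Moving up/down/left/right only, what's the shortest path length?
6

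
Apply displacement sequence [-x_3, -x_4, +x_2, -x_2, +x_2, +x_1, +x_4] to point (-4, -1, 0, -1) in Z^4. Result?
(-3, 0, -1, -1)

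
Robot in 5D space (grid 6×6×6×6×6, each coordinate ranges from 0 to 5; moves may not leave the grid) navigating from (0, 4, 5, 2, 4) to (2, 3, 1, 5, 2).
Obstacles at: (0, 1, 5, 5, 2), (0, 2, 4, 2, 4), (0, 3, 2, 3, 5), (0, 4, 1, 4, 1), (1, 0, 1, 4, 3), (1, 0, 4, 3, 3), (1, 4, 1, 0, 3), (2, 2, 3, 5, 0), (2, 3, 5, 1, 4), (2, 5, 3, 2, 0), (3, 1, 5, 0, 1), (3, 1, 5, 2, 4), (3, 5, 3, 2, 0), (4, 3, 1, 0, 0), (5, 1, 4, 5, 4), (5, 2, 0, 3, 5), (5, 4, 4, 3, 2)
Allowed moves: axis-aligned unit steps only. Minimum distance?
12
(one shortest path: (0, 4, 5, 2, 4) → (1, 4, 5, 2, 4) → (2, 4, 5, 2, 4) → (2, 3, 5, 2, 4) → (2, 3, 4, 2, 4) → (2, 3, 3, 2, 4) → (2, 3, 2, 2, 4) → (2, 3, 1, 2, 4) → (2, 3, 1, 3, 4) → (2, 3, 1, 4, 4) → (2, 3, 1, 5, 4) → (2, 3, 1, 5, 3) → (2, 3, 1, 5, 2))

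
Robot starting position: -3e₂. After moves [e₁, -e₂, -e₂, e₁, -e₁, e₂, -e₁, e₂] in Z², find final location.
(0, -3)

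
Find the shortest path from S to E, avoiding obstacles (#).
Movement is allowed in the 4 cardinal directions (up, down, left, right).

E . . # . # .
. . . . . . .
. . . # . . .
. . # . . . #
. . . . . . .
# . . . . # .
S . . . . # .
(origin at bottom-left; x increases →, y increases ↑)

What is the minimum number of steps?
8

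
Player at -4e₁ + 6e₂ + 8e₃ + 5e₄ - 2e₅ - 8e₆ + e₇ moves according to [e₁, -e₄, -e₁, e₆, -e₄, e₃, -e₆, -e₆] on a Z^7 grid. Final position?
(-4, 6, 9, 3, -2, -9, 1)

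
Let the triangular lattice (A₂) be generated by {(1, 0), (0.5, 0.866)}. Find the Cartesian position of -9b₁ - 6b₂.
(-12, -5.196)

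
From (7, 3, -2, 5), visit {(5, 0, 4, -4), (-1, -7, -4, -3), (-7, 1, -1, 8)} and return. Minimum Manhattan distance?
90
(one optimal route: (7, 3, -2, 5) → (5, 0, 4, -4) → (-1, -7, -4, -3) → (-7, 1, -1, 8) → (7, 3, -2, 5))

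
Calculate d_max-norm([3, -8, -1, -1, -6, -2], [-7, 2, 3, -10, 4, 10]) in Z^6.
12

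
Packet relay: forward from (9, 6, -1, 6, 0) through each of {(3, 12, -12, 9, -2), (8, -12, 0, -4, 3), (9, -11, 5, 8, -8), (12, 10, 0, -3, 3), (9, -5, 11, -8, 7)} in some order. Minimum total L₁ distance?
163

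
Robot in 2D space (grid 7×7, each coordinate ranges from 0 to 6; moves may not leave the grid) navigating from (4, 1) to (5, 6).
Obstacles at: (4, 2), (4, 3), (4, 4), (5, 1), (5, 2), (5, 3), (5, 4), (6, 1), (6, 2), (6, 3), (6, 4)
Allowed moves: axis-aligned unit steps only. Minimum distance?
8
(one shortest path: (4, 1) → (3, 1) → (3, 2) → (3, 3) → (3, 4) → (3, 5) → (4, 5) → (5, 5) → (5, 6))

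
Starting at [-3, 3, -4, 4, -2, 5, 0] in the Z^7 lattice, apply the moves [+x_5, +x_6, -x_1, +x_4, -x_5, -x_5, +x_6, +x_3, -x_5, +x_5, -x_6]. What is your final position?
(-4, 3, -3, 5, -3, 6, 0)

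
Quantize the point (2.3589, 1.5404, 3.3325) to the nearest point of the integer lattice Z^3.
(2, 2, 3)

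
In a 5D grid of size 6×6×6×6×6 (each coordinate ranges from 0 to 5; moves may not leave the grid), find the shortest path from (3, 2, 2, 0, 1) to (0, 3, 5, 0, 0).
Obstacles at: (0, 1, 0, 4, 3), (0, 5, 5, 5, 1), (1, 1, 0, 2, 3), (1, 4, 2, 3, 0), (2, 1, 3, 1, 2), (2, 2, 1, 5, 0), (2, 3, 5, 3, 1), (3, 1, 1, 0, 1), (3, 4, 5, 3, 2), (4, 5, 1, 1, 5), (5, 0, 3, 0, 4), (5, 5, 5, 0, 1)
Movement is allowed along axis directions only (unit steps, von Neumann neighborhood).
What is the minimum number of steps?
8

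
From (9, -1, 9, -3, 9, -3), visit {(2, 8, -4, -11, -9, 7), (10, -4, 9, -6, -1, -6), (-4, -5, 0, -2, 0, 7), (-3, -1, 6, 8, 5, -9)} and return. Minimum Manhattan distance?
198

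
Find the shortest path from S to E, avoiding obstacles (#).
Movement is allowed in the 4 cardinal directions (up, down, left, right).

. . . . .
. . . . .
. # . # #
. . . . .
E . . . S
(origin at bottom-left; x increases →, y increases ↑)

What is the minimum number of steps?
4
(one shortest path: (4, 0) → (3, 0) → (2, 0) → (1, 0) → (0, 0))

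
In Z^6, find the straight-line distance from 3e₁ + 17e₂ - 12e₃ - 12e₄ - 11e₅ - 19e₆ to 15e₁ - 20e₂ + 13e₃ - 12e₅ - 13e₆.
48.156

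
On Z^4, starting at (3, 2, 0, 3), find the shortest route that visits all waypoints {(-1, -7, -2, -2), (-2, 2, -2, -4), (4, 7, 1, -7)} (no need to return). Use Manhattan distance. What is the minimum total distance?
46
(one optimal route: (3, 2, 0, 3) → (4, 7, 1, -7) → (-2, 2, -2, -4) → (-1, -7, -2, -2))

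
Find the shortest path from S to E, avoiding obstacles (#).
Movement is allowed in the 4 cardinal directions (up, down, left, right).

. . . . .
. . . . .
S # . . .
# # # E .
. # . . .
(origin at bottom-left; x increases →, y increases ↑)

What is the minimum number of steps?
6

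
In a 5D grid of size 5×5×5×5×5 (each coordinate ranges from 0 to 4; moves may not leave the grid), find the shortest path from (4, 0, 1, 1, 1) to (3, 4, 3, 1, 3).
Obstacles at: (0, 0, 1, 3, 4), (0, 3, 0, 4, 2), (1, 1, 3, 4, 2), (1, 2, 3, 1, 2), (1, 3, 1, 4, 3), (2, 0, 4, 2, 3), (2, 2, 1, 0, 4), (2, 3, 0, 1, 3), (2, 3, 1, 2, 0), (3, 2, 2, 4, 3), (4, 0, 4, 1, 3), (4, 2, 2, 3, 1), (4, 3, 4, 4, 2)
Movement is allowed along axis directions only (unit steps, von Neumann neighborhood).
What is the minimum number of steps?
9
(one shortest path: (4, 0, 1, 1, 1) → (3, 0, 1, 1, 1) → (3, 1, 1, 1, 1) → (3, 2, 1, 1, 1) → (3, 3, 1, 1, 1) → (3, 4, 1, 1, 1) → (3, 4, 2, 1, 1) → (3, 4, 3, 1, 1) → (3, 4, 3, 1, 2) → (3, 4, 3, 1, 3))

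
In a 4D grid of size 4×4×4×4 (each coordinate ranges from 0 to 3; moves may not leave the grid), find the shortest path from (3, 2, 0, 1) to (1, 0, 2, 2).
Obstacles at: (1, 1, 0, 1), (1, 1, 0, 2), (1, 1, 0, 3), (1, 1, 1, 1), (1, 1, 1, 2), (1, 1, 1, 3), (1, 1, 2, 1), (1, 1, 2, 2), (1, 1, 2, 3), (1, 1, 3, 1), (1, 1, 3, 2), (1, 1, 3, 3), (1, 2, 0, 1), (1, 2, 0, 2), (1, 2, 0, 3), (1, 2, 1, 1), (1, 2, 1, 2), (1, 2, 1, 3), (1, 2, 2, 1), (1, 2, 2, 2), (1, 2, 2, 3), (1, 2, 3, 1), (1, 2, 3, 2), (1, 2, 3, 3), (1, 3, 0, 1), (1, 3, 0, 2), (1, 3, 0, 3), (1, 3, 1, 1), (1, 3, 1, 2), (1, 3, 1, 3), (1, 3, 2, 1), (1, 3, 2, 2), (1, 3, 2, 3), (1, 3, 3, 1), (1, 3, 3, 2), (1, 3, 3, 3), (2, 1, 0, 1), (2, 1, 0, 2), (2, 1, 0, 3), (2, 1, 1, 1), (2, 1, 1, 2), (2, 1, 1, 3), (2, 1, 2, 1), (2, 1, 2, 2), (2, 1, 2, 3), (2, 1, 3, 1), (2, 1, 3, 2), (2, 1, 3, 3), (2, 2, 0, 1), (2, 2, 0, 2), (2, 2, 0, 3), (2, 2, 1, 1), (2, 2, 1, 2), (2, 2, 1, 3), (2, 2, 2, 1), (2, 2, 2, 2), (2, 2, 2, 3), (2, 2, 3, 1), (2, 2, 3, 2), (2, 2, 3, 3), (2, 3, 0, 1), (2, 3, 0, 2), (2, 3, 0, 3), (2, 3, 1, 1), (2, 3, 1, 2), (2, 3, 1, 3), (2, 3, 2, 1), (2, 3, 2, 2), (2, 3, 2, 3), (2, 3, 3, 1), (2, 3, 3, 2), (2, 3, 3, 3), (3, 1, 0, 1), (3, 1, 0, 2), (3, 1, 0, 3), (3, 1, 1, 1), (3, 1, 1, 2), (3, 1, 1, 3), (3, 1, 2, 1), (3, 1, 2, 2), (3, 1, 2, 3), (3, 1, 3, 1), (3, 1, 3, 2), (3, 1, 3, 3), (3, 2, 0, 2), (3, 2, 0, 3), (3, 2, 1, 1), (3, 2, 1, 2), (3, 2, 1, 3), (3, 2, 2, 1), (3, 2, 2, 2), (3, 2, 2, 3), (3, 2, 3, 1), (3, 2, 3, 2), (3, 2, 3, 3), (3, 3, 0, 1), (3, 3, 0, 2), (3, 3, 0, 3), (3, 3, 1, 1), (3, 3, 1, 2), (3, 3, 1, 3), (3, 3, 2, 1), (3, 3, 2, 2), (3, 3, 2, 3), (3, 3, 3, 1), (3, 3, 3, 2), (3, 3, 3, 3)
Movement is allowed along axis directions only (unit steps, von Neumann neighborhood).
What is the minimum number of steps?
9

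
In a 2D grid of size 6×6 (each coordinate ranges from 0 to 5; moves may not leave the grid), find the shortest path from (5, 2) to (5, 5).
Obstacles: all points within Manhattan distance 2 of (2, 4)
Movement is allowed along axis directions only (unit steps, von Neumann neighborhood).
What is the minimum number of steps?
3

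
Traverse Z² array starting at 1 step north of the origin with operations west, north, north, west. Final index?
(-2, 3)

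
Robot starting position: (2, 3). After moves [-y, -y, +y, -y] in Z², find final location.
(2, 1)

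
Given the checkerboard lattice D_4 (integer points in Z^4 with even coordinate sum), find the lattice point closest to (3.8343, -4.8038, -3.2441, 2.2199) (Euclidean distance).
(4, -5, -3, 2)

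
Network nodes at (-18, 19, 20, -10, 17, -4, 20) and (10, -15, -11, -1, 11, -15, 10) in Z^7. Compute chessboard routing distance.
34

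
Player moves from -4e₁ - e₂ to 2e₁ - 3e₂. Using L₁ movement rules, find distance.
8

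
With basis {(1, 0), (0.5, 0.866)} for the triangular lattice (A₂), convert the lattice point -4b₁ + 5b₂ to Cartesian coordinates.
(-1.5, 4.33)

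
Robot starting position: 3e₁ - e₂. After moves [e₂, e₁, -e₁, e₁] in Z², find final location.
(4, 0)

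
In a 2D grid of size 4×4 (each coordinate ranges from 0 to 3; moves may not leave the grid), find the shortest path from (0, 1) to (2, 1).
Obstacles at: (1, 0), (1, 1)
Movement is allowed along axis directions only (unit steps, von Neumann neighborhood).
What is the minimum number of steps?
4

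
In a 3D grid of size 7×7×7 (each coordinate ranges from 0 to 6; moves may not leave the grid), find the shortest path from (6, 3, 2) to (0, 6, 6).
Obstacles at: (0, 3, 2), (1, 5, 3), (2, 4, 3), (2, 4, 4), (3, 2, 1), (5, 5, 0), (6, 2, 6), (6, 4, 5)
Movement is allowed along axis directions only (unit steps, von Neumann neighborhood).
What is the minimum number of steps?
13
(one shortest path: (6, 3, 2) → (5, 3, 2) → (4, 3, 2) → (3, 3, 2) → (2, 3, 2) → (1, 3, 2) → (1, 4, 2) → (0, 4, 2) → (0, 5, 2) → (0, 6, 2) → (0, 6, 3) → (0, 6, 4) → (0, 6, 5) → (0, 6, 6))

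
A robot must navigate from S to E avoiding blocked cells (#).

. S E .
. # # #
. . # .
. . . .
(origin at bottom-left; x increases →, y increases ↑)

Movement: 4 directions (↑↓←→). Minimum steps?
1
(one shortest path: (1, 3) → (2, 3))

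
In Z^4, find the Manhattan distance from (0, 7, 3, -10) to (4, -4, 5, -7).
20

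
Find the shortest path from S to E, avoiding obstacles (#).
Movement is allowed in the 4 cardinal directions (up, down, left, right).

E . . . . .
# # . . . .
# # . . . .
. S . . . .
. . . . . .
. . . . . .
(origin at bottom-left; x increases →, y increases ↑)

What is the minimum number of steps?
6
(one shortest path: (1, 2) → (2, 2) → (2, 3) → (2, 4) → (2, 5) → (1, 5) → (0, 5))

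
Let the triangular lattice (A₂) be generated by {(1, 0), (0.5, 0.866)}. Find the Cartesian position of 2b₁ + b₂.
(2.5, 0.866)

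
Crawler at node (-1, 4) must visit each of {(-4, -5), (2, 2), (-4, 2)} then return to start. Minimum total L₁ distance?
30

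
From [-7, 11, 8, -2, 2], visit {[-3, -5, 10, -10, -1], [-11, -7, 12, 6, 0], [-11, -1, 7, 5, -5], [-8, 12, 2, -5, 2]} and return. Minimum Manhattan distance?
126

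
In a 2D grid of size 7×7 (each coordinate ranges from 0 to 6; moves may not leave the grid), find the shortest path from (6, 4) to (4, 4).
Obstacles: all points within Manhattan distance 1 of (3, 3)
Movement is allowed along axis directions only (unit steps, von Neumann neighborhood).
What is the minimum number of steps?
2
(one shortest path: (6, 4) → (5, 4) → (4, 4))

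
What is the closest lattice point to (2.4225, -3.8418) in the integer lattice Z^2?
(2, -4)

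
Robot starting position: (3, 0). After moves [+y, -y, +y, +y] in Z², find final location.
(3, 2)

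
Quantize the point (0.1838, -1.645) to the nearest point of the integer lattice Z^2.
(0, -2)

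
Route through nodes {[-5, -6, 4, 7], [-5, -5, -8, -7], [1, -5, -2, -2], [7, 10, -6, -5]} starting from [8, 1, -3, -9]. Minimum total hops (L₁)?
87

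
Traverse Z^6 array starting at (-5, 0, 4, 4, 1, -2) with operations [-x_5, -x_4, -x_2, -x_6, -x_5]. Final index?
(-5, -1, 4, 3, -1, -3)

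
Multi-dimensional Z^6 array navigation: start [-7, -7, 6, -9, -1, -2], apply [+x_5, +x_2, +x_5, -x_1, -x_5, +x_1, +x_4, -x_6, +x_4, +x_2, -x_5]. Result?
(-7, -5, 6, -7, -1, -3)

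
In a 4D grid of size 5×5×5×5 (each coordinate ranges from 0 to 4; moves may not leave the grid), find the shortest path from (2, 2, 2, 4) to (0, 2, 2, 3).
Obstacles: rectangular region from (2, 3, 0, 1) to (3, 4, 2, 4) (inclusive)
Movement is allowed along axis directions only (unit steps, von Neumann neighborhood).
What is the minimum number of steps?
3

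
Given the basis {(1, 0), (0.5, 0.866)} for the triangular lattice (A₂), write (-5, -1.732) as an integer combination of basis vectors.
-4b₁ - 2b₂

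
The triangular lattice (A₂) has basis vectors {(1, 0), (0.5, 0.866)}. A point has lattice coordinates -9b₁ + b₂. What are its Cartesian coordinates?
(-8.5, 0.866)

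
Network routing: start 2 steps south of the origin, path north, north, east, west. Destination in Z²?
(0, 0)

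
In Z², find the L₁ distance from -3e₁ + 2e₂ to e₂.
4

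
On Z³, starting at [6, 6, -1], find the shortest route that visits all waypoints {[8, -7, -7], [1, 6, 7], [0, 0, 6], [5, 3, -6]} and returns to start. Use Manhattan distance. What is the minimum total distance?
72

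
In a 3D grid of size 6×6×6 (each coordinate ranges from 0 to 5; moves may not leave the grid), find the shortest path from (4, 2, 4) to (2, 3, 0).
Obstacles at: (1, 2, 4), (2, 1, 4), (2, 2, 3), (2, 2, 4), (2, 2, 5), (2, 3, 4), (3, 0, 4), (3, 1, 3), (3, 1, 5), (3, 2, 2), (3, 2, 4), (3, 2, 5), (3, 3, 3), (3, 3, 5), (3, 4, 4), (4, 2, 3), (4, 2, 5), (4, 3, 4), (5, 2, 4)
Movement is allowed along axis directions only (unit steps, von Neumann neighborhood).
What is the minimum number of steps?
9
(one shortest path: (4, 2, 4) → (4, 1, 4) → (4, 1, 3) → (4, 1, 2) → (3, 1, 2) → (2, 1, 2) → (2, 2, 2) → (2, 3, 2) → (2, 3, 1) → (2, 3, 0))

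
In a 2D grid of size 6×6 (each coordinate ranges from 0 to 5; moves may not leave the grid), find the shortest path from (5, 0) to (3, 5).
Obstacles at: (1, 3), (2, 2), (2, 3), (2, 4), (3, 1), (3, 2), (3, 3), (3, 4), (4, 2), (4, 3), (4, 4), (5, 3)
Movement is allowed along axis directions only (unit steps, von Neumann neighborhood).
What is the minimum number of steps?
13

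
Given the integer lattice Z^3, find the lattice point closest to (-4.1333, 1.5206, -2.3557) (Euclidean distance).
(-4, 2, -2)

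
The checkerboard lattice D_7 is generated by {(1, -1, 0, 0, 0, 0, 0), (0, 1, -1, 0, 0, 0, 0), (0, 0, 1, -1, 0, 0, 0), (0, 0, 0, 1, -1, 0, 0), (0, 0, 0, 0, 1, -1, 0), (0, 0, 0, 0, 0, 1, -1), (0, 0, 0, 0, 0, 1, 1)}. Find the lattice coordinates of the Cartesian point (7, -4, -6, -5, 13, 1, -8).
7b₁ + 3b₂ - 3b₃ - 8b₄ + 5b₅ + 7b₆ - b₇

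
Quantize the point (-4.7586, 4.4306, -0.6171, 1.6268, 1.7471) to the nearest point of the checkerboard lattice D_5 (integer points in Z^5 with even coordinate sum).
(-5, 4, -1, 2, 2)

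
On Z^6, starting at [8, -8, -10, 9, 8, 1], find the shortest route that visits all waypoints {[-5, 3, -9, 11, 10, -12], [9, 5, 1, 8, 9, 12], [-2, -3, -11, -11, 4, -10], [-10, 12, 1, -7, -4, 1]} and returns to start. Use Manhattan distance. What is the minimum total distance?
244
(one optimal route: (8, -8, -10, 9, 8, 1) → (-5, 3, -9, 11, 10, -12) → (-2, -3, -11, -11, 4, -10) → (-10, 12, 1, -7, -4, 1) → (9, 5, 1, 8, 9, 12) → (8, -8, -10, 9, 8, 1))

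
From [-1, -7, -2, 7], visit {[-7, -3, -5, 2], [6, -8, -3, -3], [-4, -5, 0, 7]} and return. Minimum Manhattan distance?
66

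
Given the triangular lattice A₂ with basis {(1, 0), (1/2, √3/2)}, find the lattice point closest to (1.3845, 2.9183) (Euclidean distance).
(1.5, 2.598)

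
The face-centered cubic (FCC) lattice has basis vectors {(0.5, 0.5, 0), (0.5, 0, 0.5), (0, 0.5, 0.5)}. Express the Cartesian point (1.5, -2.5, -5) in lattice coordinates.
4b₁ - b₂ - 9b₃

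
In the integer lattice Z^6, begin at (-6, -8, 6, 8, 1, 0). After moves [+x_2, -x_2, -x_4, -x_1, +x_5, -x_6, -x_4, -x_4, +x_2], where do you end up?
(-7, -7, 6, 5, 2, -1)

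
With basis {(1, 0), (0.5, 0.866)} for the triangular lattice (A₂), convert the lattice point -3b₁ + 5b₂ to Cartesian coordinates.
(-0.5, 4.33)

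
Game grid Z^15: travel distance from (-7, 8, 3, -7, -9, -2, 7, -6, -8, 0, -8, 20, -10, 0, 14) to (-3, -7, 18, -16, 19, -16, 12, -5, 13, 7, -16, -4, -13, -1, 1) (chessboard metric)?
28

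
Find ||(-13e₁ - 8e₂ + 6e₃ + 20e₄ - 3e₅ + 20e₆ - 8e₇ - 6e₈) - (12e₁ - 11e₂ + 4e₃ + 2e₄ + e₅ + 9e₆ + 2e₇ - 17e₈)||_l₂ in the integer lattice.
36.3318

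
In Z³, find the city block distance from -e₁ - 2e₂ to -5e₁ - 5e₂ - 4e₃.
11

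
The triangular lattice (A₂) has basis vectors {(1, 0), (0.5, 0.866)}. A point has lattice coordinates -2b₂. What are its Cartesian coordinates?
(-1, -1.732)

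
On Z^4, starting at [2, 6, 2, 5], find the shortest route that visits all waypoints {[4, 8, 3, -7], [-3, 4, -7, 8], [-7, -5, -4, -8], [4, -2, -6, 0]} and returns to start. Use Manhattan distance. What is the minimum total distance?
114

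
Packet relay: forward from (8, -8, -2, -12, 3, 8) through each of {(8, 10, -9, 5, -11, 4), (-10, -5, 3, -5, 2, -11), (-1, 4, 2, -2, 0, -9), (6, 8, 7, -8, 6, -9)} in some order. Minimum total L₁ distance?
170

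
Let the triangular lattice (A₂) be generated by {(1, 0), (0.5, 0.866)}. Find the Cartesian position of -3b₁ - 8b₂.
(-7, -6.928)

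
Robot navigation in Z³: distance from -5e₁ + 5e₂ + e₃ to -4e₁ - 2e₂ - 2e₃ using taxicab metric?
11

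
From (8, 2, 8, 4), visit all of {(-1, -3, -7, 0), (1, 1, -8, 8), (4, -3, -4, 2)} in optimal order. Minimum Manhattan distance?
48
(one optimal route: (8, 2, 8, 4) → (4, -3, -4, 2) → (-1, -3, -7, 0) → (1, 1, -8, 8))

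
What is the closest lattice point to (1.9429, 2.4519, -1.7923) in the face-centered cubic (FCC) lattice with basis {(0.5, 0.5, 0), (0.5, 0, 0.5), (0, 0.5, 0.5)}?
(2, 2.5, -1.5)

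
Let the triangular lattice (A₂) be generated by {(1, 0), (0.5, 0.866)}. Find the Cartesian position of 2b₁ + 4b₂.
(4, 3.464)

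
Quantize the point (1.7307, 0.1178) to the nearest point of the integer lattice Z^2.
(2, 0)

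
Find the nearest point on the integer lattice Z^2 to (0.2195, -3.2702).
(0, -3)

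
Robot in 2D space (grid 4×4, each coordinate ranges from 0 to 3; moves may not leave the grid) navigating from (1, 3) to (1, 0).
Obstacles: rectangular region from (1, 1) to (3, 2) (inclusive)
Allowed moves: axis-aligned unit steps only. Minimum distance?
5
(one shortest path: (1, 3) → (0, 3) → (0, 2) → (0, 1) → (0, 0) → (1, 0))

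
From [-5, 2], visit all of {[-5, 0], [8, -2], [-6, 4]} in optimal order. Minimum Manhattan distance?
23
(one optimal route: (-5, 2) → (-6, 4) → (-5, 0) → (8, -2))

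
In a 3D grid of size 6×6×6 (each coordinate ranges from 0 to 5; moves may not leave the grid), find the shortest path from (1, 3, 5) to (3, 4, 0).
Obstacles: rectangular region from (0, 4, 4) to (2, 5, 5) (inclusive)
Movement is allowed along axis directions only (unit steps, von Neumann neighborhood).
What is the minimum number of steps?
8
(one shortest path: (1, 3, 5) → (2, 3, 5) → (3, 3, 5) → (3, 4, 5) → (3, 4, 4) → (3, 4, 3) → (3, 4, 2) → (3, 4, 1) → (3, 4, 0))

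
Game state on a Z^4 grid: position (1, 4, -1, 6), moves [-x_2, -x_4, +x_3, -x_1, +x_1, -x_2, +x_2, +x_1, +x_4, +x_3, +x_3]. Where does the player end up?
(2, 3, 2, 6)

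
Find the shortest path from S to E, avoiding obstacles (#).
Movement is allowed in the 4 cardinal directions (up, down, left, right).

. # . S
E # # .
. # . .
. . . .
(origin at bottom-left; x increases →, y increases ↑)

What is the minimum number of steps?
8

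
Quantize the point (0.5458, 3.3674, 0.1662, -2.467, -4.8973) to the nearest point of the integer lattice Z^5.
(1, 3, 0, -2, -5)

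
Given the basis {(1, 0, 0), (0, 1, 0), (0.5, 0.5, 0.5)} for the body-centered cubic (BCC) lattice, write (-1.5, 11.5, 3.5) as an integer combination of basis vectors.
-5b₁ + 8b₂ + 7b₃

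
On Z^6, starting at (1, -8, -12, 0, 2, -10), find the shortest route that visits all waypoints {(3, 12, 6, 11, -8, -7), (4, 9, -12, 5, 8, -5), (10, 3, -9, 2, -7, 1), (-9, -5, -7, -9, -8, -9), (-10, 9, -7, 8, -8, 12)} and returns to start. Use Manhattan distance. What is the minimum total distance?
266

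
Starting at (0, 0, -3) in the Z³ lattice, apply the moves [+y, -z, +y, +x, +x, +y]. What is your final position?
(2, 3, -4)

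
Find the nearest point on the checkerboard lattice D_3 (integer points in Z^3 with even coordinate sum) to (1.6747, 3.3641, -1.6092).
(2, 3, -1)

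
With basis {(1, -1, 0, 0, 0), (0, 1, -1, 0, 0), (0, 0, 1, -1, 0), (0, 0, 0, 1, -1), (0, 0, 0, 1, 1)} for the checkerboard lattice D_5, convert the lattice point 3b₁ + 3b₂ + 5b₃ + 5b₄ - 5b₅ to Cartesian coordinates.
(3, 0, 2, -5, -10)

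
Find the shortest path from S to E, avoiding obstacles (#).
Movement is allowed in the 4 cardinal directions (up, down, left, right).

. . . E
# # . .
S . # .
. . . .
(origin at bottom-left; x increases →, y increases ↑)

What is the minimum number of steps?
7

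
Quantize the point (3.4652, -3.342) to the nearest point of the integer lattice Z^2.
(3, -3)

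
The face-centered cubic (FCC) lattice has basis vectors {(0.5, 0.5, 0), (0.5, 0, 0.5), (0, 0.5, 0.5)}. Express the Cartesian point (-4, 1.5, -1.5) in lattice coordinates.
-b₁ - 7b₂ + 4b₃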